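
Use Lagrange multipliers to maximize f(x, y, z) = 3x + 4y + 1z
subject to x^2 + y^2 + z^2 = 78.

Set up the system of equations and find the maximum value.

Lagrange conditions: 3 = 2*lambda*x, 4 = 2*lambda*y, 1 = 2*lambda*z
So x:3 = y:4 = z:1, i.e. x = 3t, y = 4t, z = 1t
Constraint: t^2*(3^2 + 4^2 + 1^2) = 78
  t^2 * 26 = 78  =>  t = sqrt(3)
Maximum = 3*3t + 4*4t + 1*1t = 26*sqrt(3) = sqrt(2028)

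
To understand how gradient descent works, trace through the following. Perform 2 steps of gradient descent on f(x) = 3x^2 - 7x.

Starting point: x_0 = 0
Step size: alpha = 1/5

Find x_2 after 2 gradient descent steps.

f(x) = 3x^2 - 7x, f'(x) = 6x + (-7)
Step 1: f'(0) = -7, x_1 = 0 - 1/5 * -7 = 7/5
Step 2: f'(7/5) = 7/5, x_2 = 7/5 - 1/5 * 7/5 = 28/25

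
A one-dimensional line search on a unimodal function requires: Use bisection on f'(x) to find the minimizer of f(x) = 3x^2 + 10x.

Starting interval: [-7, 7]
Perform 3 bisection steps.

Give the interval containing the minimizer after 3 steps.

Finding critical point of f(x) = 3x^2 + 10x using bisection on f'(x) = 6x + 10.
f'(x) = 0 when x = -5/3.
Starting interval: [-7, 7]
Step 1: mid = 0, f'(mid) = 10, new interval = [-7, 0]
Step 2: mid = -7/2, f'(mid) = -11, new interval = [-7/2, 0]
Step 3: mid = -7/4, f'(mid) = -1/2, new interval = [-7/4, 0]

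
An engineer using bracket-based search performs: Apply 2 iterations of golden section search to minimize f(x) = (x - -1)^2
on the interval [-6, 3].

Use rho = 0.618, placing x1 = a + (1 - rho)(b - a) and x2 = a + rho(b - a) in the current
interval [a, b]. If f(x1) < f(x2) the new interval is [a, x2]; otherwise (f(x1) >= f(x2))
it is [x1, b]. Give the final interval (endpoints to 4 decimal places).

Golden section search for min of f(x) = (x - -1)^2 on [-6, 3].
Each step: x1 = a + (1 - rho)(b - a), x2 = a + rho(b - a); if f(x1) < f(x2) keep [a, x2], otherwise keep [x1, b].
Step 1: [-6.0000, 3.0000], x1=-2.5620 (f=2.4398), x2=-0.4380 (f=0.3158); f(x1) > f(x2) => keep [-2.5620, 3.0000]
Step 2: [-2.5620, 3.0000], x1=-0.4373 (f=0.3166), x2=0.8753 (f=3.5168); f(x1) < f(x2) => keep [-2.5620, 0.8753]
Final interval: [-2.5620, 0.8753]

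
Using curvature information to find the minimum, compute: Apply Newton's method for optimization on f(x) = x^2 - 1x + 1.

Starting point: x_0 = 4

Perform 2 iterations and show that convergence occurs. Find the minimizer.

f(x) = x^2 - 1x + 1, f'(x) = 2x + (-1), f''(x) = 2
Step 1: f'(4) = 7, x_1 = 4 - 7/2 = 1/2
Step 2: f'(1/2) = 0, x_2 = 1/2 (converged)
Newton's method converges in 1 step for quadratics.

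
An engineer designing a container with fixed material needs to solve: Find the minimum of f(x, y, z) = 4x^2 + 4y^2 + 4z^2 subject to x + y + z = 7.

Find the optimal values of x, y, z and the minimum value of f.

Using Lagrange multipliers on f = 4x^2 + 4y^2 + 4z^2 with constraint x + y + z = 7:
Conditions: 2*4*x = lambda, 2*4*y = lambda, 2*4*z = lambda
So x = lambda/8, y = lambda/8, z = lambda/8
Substituting into constraint: lambda * (3/8) = 7
lambda = 56/3
x = 7/3, y = 7/3, z = 7/3
Minimum value = 196/3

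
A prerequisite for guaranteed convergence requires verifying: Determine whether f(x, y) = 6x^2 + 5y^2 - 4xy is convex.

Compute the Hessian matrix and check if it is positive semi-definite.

f(x,y) = 6x^2 + 5y^2 - 4xy
Hessian H = [[12, -4], [-4, 10]]
trace(H) = 22, det(H) = 104
Eigenvalues: (22 +/- sqrt(68)) / 2 = 15.12, 6.877
Since both eigenvalues > 0, f is convex.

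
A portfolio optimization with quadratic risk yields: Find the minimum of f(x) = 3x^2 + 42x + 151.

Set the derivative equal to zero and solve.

f(x) = 3x^2 + 42x + 151
f'(x) = 6x + (42) = 0
x = -42/6 = -7
f(-7) = 4
Since f''(x) = 6 > 0, this is a minimum.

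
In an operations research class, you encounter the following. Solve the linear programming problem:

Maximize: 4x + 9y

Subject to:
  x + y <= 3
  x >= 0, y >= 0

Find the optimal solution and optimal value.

The feasible region has vertices at [(0, 0), (3, 0), (0, 3)].
Checking objective 4x + 9y at each vertex:
  (0, 0): 4*0 + 9*0 = 0
  (3, 0): 4*3 + 9*0 = 12
  (0, 3): 4*0 + 9*3 = 27
Maximum is 27 at (0, 3).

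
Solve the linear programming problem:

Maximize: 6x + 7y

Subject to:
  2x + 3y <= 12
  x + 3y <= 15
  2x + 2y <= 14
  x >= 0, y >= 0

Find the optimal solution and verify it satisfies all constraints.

Feasible vertices: (0, 0), (0, 4), (6, 0)
Objective 6x + 7y at each vertex:
  (0, 0): 0
  (0, 4): 28
  (6, 0): 36
Maximum is 36 at (6, 0).
Verify constraints at (x, y) = (6, 0):
  2*6 + 3*0 = 12 <= 12 (active)
  1*6 + 3*0 = 6 <= 15
  2*6 + 2*0 = 12 <= 14
  x = 6 >= 0, y = 0 >= 0. All constraints satisfied.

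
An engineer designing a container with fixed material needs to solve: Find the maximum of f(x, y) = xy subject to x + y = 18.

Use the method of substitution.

Substitute y = 18 - x into f(x,y) = xy:
g(x) = x(18 - x) = 18x - x^2
g'(x) = 18 - 2x = 0  =>  x = 9
y = 18 - 9 = 9
Maximum value = 9 * 9 = 81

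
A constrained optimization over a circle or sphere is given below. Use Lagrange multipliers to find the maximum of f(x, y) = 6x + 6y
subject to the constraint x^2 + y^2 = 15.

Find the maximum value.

Set up Lagrange conditions: grad f = lambda * grad g
  6 = 2*lambda*x
  6 = 2*lambda*y
From these: x/y = 6/6, so x = 6t, y = 6t for some t.
Substitute into constraint: (6t)^2 + (6t)^2 = 15
  t^2 * 72 = 15
  t = sqrt(15/72)
Maximum = 6*x + 6*y = (6^2 + 6^2)*t = 72 * sqrt(15/72) = sqrt(1080)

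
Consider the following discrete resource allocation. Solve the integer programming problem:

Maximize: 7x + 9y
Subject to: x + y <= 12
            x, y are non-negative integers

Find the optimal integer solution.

Objective: 7x + 9y, constraint: x + y <= 12
Coefficient of y is 9 > coefficient of x is 7, so allocate the entire budget to y.
Optimal: x = 0, y = 12, value = 108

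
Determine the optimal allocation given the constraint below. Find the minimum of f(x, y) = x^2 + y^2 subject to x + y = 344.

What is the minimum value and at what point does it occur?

Substitute y = 344 - x into f(x,y) = x^2 + y^2:
g(x) = x^2 + (344 - x)^2 = 2x^2 - 688x + 118336
g'(x) = 4x - 688 = 0  =>  x = 172
y = 344 - 172 = 172
Minimum value = 172^2 + 172^2 = 59168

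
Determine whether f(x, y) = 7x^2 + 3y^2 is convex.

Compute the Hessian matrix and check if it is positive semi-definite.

f(x,y) = 7x^2 + 3y^2
Hessian H = [[14, 0], [0, 6]]
trace(H) = 20, det(H) = 84
Eigenvalues: (20 +/- sqrt(64)) / 2 = 14, 6
Since both eigenvalues > 0, f is convex.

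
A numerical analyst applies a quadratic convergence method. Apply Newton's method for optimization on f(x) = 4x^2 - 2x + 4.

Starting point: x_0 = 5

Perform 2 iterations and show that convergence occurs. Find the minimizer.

f(x) = 4x^2 - 2x + 4, f'(x) = 8x + (-2), f''(x) = 8
Step 1: f'(5) = 38, x_1 = 5 - 38/8 = 1/4
Step 2: f'(1/4) = 0, x_2 = 1/4 (converged)
Newton's method converges in 1 step for quadratics.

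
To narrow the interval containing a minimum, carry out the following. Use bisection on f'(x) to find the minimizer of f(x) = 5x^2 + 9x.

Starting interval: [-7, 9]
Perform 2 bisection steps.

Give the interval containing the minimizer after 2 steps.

Finding critical point of f(x) = 5x^2 + 9x using bisection on f'(x) = 10x + 9.
f'(x) = 0 when x = -9/10.
Starting interval: [-7, 9]
Step 1: mid = 1, f'(mid) = 19, new interval = [-7, 1]
Step 2: mid = -3, f'(mid) = -21, new interval = [-3, 1]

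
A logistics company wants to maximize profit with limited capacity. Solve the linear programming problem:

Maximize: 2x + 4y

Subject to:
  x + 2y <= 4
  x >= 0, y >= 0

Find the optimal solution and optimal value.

The feasible region has vertices at [(0, 0), (4, 0), (0, 2)].
Checking objective 2x + 4y at each vertex:
  (0, 0): 2*0 + 4*0 = 0
  (4, 0): 2*4 + 4*0 = 8
  (0, 2): 2*0 + 4*2 = 8
Maximum is 8 at (4, 0).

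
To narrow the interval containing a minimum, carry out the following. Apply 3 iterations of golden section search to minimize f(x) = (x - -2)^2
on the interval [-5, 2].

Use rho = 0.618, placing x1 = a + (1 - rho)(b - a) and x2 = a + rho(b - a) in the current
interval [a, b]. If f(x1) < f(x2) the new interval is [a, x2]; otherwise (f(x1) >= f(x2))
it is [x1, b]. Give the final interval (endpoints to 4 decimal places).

Golden section search for min of f(x) = (x - -2)^2 on [-5, 2].
Each step: x1 = a + (1 - rho)(b - a), x2 = a + rho(b - a); if f(x1) < f(x2) keep [a, x2], otherwise keep [x1, b].
Step 1: [-5.0000, 2.0000], x1=-2.3260 (f=0.1063), x2=-0.6740 (f=1.7583); f(x1) < f(x2) => keep [-5.0000, -0.6740]
Step 2: [-5.0000, -0.6740], x1=-3.3475 (f=1.8157), x2=-2.3265 (f=0.1066); f(x1) > f(x2) => keep [-3.3475, -0.6740]
Step 3: [-3.3475, -0.6740], x1=-2.3262 (f=0.1064), x2=-1.6953 (f=0.0929); f(x1) > f(x2) => keep [-2.3262, -0.6740]
Final interval: [-2.3262, -0.6740]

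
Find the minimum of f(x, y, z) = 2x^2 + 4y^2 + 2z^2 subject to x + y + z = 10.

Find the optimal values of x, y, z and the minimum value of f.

Using Lagrange multipliers on f = 2x^2 + 4y^2 + 2z^2 with constraint x + y + z = 10:
Conditions: 2*2*x = lambda, 2*4*y = lambda, 2*2*z = lambda
So x = lambda/4, y = lambda/8, z = lambda/4
Substituting into constraint: lambda * (5/8) = 10
lambda = 16
x = 4, y = 2, z = 4
Minimum value = 80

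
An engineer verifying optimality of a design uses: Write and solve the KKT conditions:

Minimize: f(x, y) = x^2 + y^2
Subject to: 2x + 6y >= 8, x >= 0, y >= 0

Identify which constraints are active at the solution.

KKT conditions for min x^2 + y^2 s.t. 2x + 6y >= 8, x >= 0, y >= 0:
Stationarity: 2x = mu*2 + mu_x, 2y = mu*6 + mu_y, with mu, mu_x, mu_y >= 0
Complementary slackness: mu*(2x + 6y - 8) = 0, mu_x*x = 0, mu_y*y = 0
(0, 0) is infeasible (2*0 + 6*0 < 8), so if mu = 0 stationarity would force x = mu_x/2 >= 0, y = mu_y/2 >= 0 with mu_x*x = mu_y*y = 0, i.e. x = y = 0: contradiction. Hence mu > 0 and 2x + 6y = 8 is active.
Try x > 0, y > 0 (so mu_x = mu_y = 0): x = 2*mu/2, y = 6*mu/2
Substitute: 2*(2*mu/2) + 6*(6*mu/2) = 8
  mu*40/2 = 8 => mu = 2/5
x* = 2/5 > 0, y* = 6/5 > 0, consistent with mu_x = mu_y = 0.
f is convex and the constraints are linear, so this KKT point is the global minimum.
f* = 8/5
Active constraints: 2x + 6y >= 8 (holds with equality, mu = 2/5 > 0); x >= 0 and y >= 0 are inactive (mu_x = mu_y = 0).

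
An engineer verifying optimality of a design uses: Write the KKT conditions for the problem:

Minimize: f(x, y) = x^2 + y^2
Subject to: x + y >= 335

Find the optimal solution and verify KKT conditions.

KKT conditions for min x^2 + y^2 s.t. x + y >= 335:
Stationarity: 2x = mu, 2y = mu
So x = y = mu/2.
Complementary slackness: mu*(x + y - 335) = 0
Primal feasibility: x + y >= 335; dual feasibility: mu >= 0
If mu = 0 then x = y = 0, but 0 + 0 < 335 is infeasible, so the constraint is active.
Constraint active: x + y = 2*(mu/2) = 335 => mu = 335
x = y = 335/2, f = 112225/2
Verify: stationarity 2*(335/2) = 335 = mu; primal 335/2 + 335/2 = 335 >= 335; dual mu = 335 >= 0; complementary slackness 335*(335 - 335) = 0. All KKT conditions hold.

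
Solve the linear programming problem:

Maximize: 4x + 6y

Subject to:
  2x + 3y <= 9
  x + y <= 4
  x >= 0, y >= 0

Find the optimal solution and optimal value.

Feasible vertices: (0, 0), (0, 3), (3, 1), (4, 0)
Objective 4x + 6y at each:
  (0, 0): 0
  (0, 3): 18
  (3, 1): 18
  (4, 0): 16
Maximum is 18 at (0, 3).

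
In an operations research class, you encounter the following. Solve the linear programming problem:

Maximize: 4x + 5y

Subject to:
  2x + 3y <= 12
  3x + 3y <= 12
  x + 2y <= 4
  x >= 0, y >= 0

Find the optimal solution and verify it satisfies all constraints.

Feasible vertices: (0, 0), (0, 2), (4, 0)
Objective 4x + 5y at each vertex:
  (0, 0): 0
  (0, 2): 10
  (4, 0): 16
Maximum is 16 at (4, 0).
Verify constraints at (x, y) = (4, 0):
  2*4 + 3*0 = 8 <= 12
  3*4 + 3*0 = 12 <= 12 (active)
  1*4 + 2*0 = 4 <= 4 (active)
  x = 4 >= 0, y = 0 >= 0. All constraints satisfied.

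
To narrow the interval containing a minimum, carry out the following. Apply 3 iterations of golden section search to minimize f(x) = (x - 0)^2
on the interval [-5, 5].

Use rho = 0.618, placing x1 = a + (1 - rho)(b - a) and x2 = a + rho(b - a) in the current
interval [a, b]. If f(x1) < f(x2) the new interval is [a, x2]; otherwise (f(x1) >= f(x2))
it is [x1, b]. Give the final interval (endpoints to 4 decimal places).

Golden section search for min of f(x) = (x - 0)^2 on [-5, 5].
Each step: x1 = a + (1 - rho)(b - a), x2 = a + rho(b - a); if f(x1) < f(x2) keep [a, x2], otherwise keep [x1, b].
Step 1: [-5.0000, 5.0000], x1=-1.1800 (f=1.3924), x2=1.1800 (f=1.3924); f(x1) = f(x2) (tie, not '<') => keep [-1.1800, 5.0000]
Step 2: [-1.1800, 5.0000], x1=1.1808 (f=1.3942), x2=2.6392 (f=6.9656); f(x1) < f(x2) => keep [-1.1800, 2.6392]
Step 3: [-1.1800, 2.6392], x1=0.2789 (f=0.0778), x2=1.1803 (f=1.3931); f(x1) < f(x2) => keep [-1.1800, 1.1803]
Final interval: [-1.1800, 1.1803]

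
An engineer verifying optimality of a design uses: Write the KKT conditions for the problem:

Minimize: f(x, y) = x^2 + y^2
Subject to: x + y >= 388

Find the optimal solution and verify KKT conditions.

KKT conditions for min x^2 + y^2 s.t. x + y >= 388:
Stationarity: 2x = mu, 2y = mu
So x = y = mu/2.
Complementary slackness: mu*(x + y - 388) = 0
Primal feasibility: x + y >= 388; dual feasibility: mu >= 0
If mu = 0 then x = y = 0, but 0 + 0 < 388 is infeasible, so the constraint is active.
Constraint active: x + y = 2*(mu/2) = 388 => mu = 388
x = y = 194, f = 75272
Verify: stationarity 2*194 = 388 = mu; primal 194 + 194 = 388 >= 388; dual mu = 388 >= 0; complementary slackness 388*(388 - 388) = 0. All KKT conditions hold.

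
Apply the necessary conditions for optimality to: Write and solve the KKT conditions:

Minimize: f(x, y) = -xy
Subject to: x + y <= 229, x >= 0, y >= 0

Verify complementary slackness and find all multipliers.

Problem: min -xy s.t. x + y <= 229 (multiplier lambda), x >= 0 (mu_x), y >= 0 (mu_y)
KKT stationarity: -y + lambda - mu_x = 0, -x + lambda - mu_y = 0, with lambda, mu_x, mu_y >= 0
Complementary slackness: lambda*(x + y - 229) = 0, mu_x*x = 0, mu_y*y = 0
If lambda = 0: y = -mu_x <= 0 and x = -mu_y <= 0 force x = y = 0 with f = 0; but x = y = 229/2 is feasible with f = -52441/4 < 0, so this is not the minimum. Hence lambda > 0 and x + y = 229.
Try x > 0, y > 0 (so mu_x = mu_y = 0): y = lambda, x = lambda => x = y = lambda
x + y = 229 => 2*lambda = 229 => lambda = 229/2
x* = y* = 229/2 > 0, consistent with mu_x = mu_y = 0.
(Any feasible point with x = 0 or y = 0 has f = 0 > -52441/4, so the minimum is not on those boundaries.)
min(-xy) = -52441/4 (i.e. max xy = 52441/4)
Multipliers: lambda = 229/2, mu_x = 0, mu_y = 0
Complementary slackness: lambda*(x + y - 229) = 229/2*(229/2 + 229/2 - 229) = 0, mu_x*x = 0*229/2 = 0, mu_y*y = 0*229/2 = 0. Satisfied.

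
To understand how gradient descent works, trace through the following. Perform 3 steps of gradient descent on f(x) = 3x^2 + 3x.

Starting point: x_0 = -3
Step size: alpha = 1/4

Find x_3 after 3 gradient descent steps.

f(x) = 3x^2 + 3x, f'(x) = 6x + (3)
Step 1: f'(-3) = -15, x_1 = -3 - 1/4 * -15 = 3/4
Step 2: f'(3/4) = 15/2, x_2 = 3/4 - 1/4 * 15/2 = -9/8
Step 3: f'(-9/8) = -15/4, x_3 = -9/8 - 1/4 * -15/4 = -3/16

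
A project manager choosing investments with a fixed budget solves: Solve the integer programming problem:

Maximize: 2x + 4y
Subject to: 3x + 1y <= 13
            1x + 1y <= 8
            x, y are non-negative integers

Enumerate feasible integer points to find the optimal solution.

Constraint 1: 3x + 1y <= 13
Constraint 2: 1x + 1y <= 8
Feasible x range (need y >= 0): 0 <= x <= min(13/3, 8/1) => x in {0, ..., 4}.
Enumerate feasible integer points row by row (the coefficient of y is 4 > 0, so for each x the largest feasible y gives the best value):
  x = 0: y <= min((13 - 3*0)/1, (8 - 1*0)/1) => y in {0, ..., 8}; best 2*0 + 4*8 = 32
  x = 1: y <= min((13 - 3*1)/1, (8 - 1*1)/1) => y in {0, ..., 7}; best 2*1 + 4*7 = 30
  x = 2: y <= min((13 - 3*2)/1, (8 - 1*2)/1) => y in {0, ..., 6}; best 2*2 + 4*6 = 28
  x = 3: y <= min((13 - 3*3)/1, (8 - 1*3)/1) => y in {0, ..., 4}; best 2*3 + 4*4 = 22
  x = 4: y <= min((13 - 3*4)/1, (8 - 1*4)/1) => y in {0, ..., 1}; best 2*4 + 4*1 = 12
The maximum 2x + 4y = 32 is achieved at x = 0, y = 8.
Check: 3*0 + 1*8 = 8 <= 13 and 1*0 + 1*8 = 8 <= 8.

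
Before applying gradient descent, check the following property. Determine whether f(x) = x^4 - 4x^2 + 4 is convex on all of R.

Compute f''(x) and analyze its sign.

f(x) = x^4 - 4x^2 + 4
f'(x) = 4x^3 + -8x
f''(x) = 12x^2 + -8
f''(0) = -8 < 0, so not convex near x = 0
Therefore, f is not globally convex on R.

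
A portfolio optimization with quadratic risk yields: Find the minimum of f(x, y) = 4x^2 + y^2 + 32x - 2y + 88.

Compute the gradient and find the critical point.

f(x,y) = 4x^2 + y^2 + 32x - 2y + 88
df/dx = 8x + (32) = 0  =>  x = -4
df/dy = 2y + (-2) = 0  =>  y = 1
f(-4, 1) = 4*(-4)^2 + 1*(1)^2 + 32*(-4) + -2*(1) + 88 = 23
Hessian is diagonal with entries 8, 2 > 0, so this is a minimum.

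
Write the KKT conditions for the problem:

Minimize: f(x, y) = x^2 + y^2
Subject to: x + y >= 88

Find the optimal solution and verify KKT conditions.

KKT conditions for min x^2 + y^2 s.t. x + y >= 88:
Stationarity: 2x = mu, 2y = mu
So x = y = mu/2.
Complementary slackness: mu*(x + y - 88) = 0
Primal feasibility: x + y >= 88; dual feasibility: mu >= 0
If mu = 0 then x = y = 0, but 0 + 0 < 88 is infeasible, so the constraint is active.
Constraint active: x + y = 2*(mu/2) = 88 => mu = 88
x = y = 44, f = 3872
Verify: stationarity 2*44 = 88 = mu; primal 44 + 44 = 88 >= 88; dual mu = 88 >= 0; complementary slackness 88*(88 - 88) = 0. All KKT conditions hold.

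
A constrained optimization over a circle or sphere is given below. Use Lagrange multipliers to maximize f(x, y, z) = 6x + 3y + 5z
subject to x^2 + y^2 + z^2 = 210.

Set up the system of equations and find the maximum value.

Lagrange conditions: 6 = 2*lambda*x, 3 = 2*lambda*y, 5 = 2*lambda*z
So x:6 = y:3 = z:5, i.e. x = 6t, y = 3t, z = 5t
Constraint: t^2*(6^2 + 3^2 + 5^2) = 210
  t^2 * 70 = 210  =>  t = sqrt(3)
Maximum = 6*6t + 3*3t + 5*5t = 70*sqrt(3) = sqrt(14700)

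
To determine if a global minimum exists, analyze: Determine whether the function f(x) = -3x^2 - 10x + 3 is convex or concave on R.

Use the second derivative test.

f(x) = -3x^2 - 10x + 3
f'(x) = -6x - 10
f''(x) = -6
Since f''(x) = -6 < 0 for all x, f is concave on R.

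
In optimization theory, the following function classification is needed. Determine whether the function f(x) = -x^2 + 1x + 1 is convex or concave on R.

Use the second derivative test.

f(x) = -x^2 + 1x + 1
f'(x) = -2x + 1
f''(x) = -2
Since f''(x) = -2 < 0 for all x, f is concave on R.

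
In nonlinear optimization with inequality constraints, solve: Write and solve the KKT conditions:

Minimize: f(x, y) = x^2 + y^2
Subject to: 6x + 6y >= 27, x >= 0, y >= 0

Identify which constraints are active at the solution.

KKT conditions for min x^2 + y^2 s.t. 6x + 6y >= 27, x >= 0, y >= 0:
Stationarity: 2x = mu*6 + mu_x, 2y = mu*6 + mu_y, with mu, mu_x, mu_y >= 0
Complementary slackness: mu*(6x + 6y - 27) = 0, mu_x*x = 0, mu_y*y = 0
(0, 0) is infeasible (6*0 + 6*0 < 27), so if mu = 0 stationarity would force x = mu_x/2 >= 0, y = mu_y/2 >= 0 with mu_x*x = mu_y*y = 0, i.e. x = y = 0: contradiction. Hence mu > 0 and 6x + 6y = 27 is active.
Try x > 0, y > 0 (so mu_x = mu_y = 0): x = 6*mu/2, y = 6*mu/2
Substitute: 6*(6*mu/2) + 6*(6*mu/2) = 27
  mu*72/2 = 27 => mu = 3/4
x* = 9/4 > 0, y* = 9/4 > 0, consistent with mu_x = mu_y = 0.
f is convex and the constraints are linear, so this KKT point is the global minimum.
f* = 81/8
Active constraints: 6x + 6y >= 27 (holds with equality, mu = 3/4 > 0); x >= 0 and y >= 0 are inactive (mu_x = mu_y = 0).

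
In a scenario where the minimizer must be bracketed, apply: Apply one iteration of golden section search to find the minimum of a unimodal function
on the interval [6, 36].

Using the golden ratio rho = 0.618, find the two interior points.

Golden section search on [6, 36].
Golden ratio rho = 0.618 (approx).
Interior points:
  x_1 = 6 + (1-0.618)*30 = 17.4600
  x_2 = 6 + 0.618*30 = 24.5400
Compare f(x_1) and f(x_2) to determine which subinterval to keep.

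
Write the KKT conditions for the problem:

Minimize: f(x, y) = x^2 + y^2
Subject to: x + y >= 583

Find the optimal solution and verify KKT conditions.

KKT conditions for min x^2 + y^2 s.t. x + y >= 583:
Stationarity: 2x = mu, 2y = mu
So x = y = mu/2.
Complementary slackness: mu*(x + y - 583) = 0
Primal feasibility: x + y >= 583; dual feasibility: mu >= 0
If mu = 0 then x = y = 0, but 0 + 0 < 583 is infeasible, so the constraint is active.
Constraint active: x + y = 2*(mu/2) = 583 => mu = 583
x = y = 583/2, f = 339889/2
Verify: stationarity 2*(583/2) = 583 = mu; primal 583/2 + 583/2 = 583 >= 583; dual mu = 583 >= 0; complementary slackness 583*(583 - 583) = 0. All KKT conditions hold.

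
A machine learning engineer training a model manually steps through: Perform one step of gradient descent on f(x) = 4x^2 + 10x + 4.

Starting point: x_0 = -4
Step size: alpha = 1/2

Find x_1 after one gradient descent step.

f(x) = 4x^2 + 10x + 4
f'(x) = 8x + 10
f'(-4) = 8*-4 + (10) = -22
x_1 = x_0 - alpha * f'(x_0) = -4 - 1/2 * -22 = 7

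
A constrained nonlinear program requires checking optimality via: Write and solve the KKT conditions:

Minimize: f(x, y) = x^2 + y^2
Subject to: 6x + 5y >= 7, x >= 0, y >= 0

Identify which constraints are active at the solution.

KKT conditions for min x^2 + y^2 s.t. 6x + 5y >= 7, x >= 0, y >= 0:
Stationarity: 2x = mu*6 + mu_x, 2y = mu*5 + mu_y, with mu, mu_x, mu_y >= 0
Complementary slackness: mu*(6x + 5y - 7) = 0, mu_x*x = 0, mu_y*y = 0
(0, 0) is infeasible (6*0 + 5*0 < 7), so if mu = 0 stationarity would force x = mu_x/2 >= 0, y = mu_y/2 >= 0 with mu_x*x = mu_y*y = 0, i.e. x = y = 0: contradiction. Hence mu > 0 and 6x + 5y = 7 is active.
Try x > 0, y > 0 (so mu_x = mu_y = 0): x = 6*mu/2, y = 5*mu/2
Substitute: 6*(6*mu/2) + 5*(5*mu/2) = 7
  mu*61/2 = 7 => mu = 14/61
x* = 42/61 > 0, y* = 35/61 > 0, consistent with mu_x = mu_y = 0.
f is convex and the constraints are linear, so this KKT point is the global minimum.
f* = 49/61
Active constraints: 6x + 5y >= 7 (holds with equality, mu = 14/61 > 0); x >= 0 and y >= 0 are inactive (mu_x = mu_y = 0).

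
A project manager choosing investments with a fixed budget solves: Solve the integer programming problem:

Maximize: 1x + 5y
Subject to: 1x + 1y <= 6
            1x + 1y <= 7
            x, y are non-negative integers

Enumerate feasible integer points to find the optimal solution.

Constraint 1: 1x + 1y <= 6
Constraint 2: 1x + 1y <= 7
Feasible x range (need y >= 0): 0 <= x <= min(6/1, 7/1) => x in {0, ..., 6}.
Enumerate feasible integer points row by row (the coefficient of y is 5 > 0, so for each x the largest feasible y gives the best value):
  x = 0: y <= min((6 - 1*0)/1, (7 - 1*0)/1) => y in {0, ..., 6}; best 1*0 + 5*6 = 30
  x = 1: y <= min((6 - 1*1)/1, (7 - 1*1)/1) => y in {0, ..., 5}; best 1*1 + 5*5 = 26
  x = 2: y <= min((6 - 1*2)/1, (7 - 1*2)/1) => y in {0, ..., 4}; best 1*2 + 5*4 = 22
  x = 3: y <= min((6 - 1*3)/1, (7 - 1*3)/1) => y in {0, ..., 3}; best 1*3 + 5*3 = 18
  x = 4: y <= min((6 - 1*4)/1, (7 - 1*4)/1) => y in {0, ..., 2}; best 1*4 + 5*2 = 14
  x = 5: y <= min((6 - 1*5)/1, (7 - 1*5)/1) => y in {0, ..., 1}; best 1*5 + 5*1 = 10
  x = 6: y <= min((6 - 1*6)/1, (7 - 1*6)/1) => y in {0}; best 1*6 + 5*0 = 6
The maximum 1x + 5y = 30 is achieved at x = 0, y = 6.
Check: 1*0 + 1*6 = 6 <= 6 and 1*0 + 1*6 = 6 <= 7.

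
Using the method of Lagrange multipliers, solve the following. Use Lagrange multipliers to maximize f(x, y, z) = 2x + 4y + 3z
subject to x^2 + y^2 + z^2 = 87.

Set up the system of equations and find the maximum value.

Lagrange conditions: 2 = 2*lambda*x, 4 = 2*lambda*y, 3 = 2*lambda*z
So x:2 = y:4 = z:3, i.e. x = 2t, y = 4t, z = 3t
Constraint: t^2*(2^2 + 4^2 + 3^2) = 87
  t^2 * 29 = 87  =>  t = sqrt(3)
Maximum = 2*2t + 4*4t + 3*3t = 29*sqrt(3) = sqrt(2523)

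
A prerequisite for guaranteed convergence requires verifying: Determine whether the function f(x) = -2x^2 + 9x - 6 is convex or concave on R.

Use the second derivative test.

f(x) = -2x^2 + 9x - 6
f'(x) = -4x + 9
f''(x) = -4
Since f''(x) = -4 < 0 for all x, f is concave on R.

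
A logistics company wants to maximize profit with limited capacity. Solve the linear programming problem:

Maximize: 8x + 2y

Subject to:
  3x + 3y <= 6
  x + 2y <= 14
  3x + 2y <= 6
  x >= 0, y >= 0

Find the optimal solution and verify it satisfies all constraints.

Feasible vertices: (0, 0), (0, 2), (2, 0)
Objective 8x + 2y at each vertex:
  (0, 0): 0
  (0, 2): 4
  (2, 0): 16
Maximum is 16 at (2, 0).
Verify constraints at (x, y) = (2, 0):
  3*2 + 3*0 = 6 <= 6 (active)
  1*2 + 2*0 = 2 <= 14
  3*2 + 2*0 = 6 <= 6 (active)
  x = 2 >= 0, y = 0 >= 0. All constraints satisfied.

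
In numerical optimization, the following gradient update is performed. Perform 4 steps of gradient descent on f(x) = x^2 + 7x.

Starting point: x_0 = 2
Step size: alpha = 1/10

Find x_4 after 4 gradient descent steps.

f(x) = x^2 + 7x, f'(x) = 2x + (7)
Step 1: f'(2) = 11, x_1 = 2 - 1/10 * 11 = 9/10
Step 2: f'(9/10) = 44/5, x_2 = 9/10 - 1/10 * 44/5 = 1/50
Step 3: f'(1/50) = 176/25, x_3 = 1/50 - 1/10 * 176/25 = -171/250
Step 4: f'(-171/250) = 704/125, x_4 = -171/250 - 1/10 * 704/125 = -1559/1250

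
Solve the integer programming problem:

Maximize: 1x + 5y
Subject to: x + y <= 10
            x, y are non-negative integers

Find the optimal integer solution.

Objective: 1x + 5y, constraint: x + y <= 10
Coefficient of y is 5 > coefficient of x is 1, so allocate the entire budget to y.
Optimal: x = 0, y = 10, value = 50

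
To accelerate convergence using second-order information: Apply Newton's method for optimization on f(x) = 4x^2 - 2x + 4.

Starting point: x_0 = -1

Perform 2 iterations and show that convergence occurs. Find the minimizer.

f(x) = 4x^2 - 2x + 4, f'(x) = 8x + (-2), f''(x) = 8
Step 1: f'(-1) = -10, x_1 = -1 - -10/8 = 1/4
Step 2: f'(1/4) = 0, x_2 = 1/4 (converged)
Newton's method converges in 1 step for quadratics.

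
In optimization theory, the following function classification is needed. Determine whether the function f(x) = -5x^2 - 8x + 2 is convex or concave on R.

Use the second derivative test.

f(x) = -5x^2 - 8x + 2
f'(x) = -10x - 8
f''(x) = -10
Since f''(x) = -10 < 0 for all x, f is concave on R.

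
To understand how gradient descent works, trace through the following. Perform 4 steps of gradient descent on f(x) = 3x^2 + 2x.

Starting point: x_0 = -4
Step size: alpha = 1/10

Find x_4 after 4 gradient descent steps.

f(x) = 3x^2 + 2x, f'(x) = 6x + (2)
Step 1: f'(-4) = -22, x_1 = -4 - 1/10 * -22 = -9/5
Step 2: f'(-9/5) = -44/5, x_2 = -9/5 - 1/10 * -44/5 = -23/25
Step 3: f'(-23/25) = -88/25, x_3 = -23/25 - 1/10 * -88/25 = -71/125
Step 4: f'(-71/125) = -176/125, x_4 = -71/125 - 1/10 * -176/125 = -267/625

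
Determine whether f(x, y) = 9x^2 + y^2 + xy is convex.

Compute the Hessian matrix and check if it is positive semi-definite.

f(x,y) = 9x^2 + y^2 + xy
Hessian H = [[18, 1], [1, 2]]
trace(H) = 20, det(H) = 35
Eigenvalues: (20 +/- sqrt(260)) / 2 = 18.06, 1.938
Since both eigenvalues > 0, f is convex.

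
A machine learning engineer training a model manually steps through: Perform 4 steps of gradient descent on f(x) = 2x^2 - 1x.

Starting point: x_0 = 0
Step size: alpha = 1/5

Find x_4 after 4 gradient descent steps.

f(x) = 2x^2 - 1x, f'(x) = 4x + (-1)
Step 1: f'(0) = -1, x_1 = 0 - 1/5 * -1 = 1/5
Step 2: f'(1/5) = -1/5, x_2 = 1/5 - 1/5 * -1/5 = 6/25
Step 3: f'(6/25) = -1/25, x_3 = 6/25 - 1/5 * -1/25 = 31/125
Step 4: f'(31/125) = -1/125, x_4 = 31/125 - 1/5 * -1/125 = 156/625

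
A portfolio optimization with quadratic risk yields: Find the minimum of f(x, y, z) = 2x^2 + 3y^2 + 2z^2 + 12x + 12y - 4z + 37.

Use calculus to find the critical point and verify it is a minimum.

f(x,y,z) = 2x^2 + 3y^2 + 2z^2 + 12x + 12y - 4z + 37
df/dx = 4x + (12) = 0 => x = -3
df/dy = 6y + (12) = 0 => y = -2
df/dz = 4z + (-4) = 0 => z = 1
f(-3,-2,1) = 2*(-3)^2 + 3*(-2)^2 + 2*(1)^2 + 12*(-3) + 12*(-2) + -4*(1) + 37 = 5
Hessian is diagonal with entries 4, 6, 4 > 0, confirmed minimum.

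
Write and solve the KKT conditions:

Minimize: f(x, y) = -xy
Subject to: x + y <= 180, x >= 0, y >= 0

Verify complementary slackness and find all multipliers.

Problem: min -xy s.t. x + y <= 180 (multiplier lambda), x >= 0 (mu_x), y >= 0 (mu_y)
KKT stationarity: -y + lambda - mu_x = 0, -x + lambda - mu_y = 0, with lambda, mu_x, mu_y >= 0
Complementary slackness: lambda*(x + y - 180) = 0, mu_x*x = 0, mu_y*y = 0
If lambda = 0: y = -mu_x <= 0 and x = -mu_y <= 0 force x = y = 0 with f = 0; but x = y = 90 is feasible with f = -8100 < 0, so this is not the minimum. Hence lambda > 0 and x + y = 180.
Try x > 0, y > 0 (so mu_x = mu_y = 0): y = lambda, x = lambda => x = y = lambda
x + y = 180 => 2*lambda = 180 => lambda = 90
x* = y* = 90 > 0, consistent with mu_x = mu_y = 0.
(Any feasible point with x = 0 or y = 0 has f = 0 > -8100, so the minimum is not on those boundaries.)
min(-xy) = -8100 (i.e. max xy = 8100)
Multipliers: lambda = 90, mu_x = 0, mu_y = 0
Complementary slackness: lambda*(x + y - 180) = 90*(90 + 90 - 180) = 0, mu_x*x = 0*90 = 0, mu_y*y = 0*90 = 0. Satisfied.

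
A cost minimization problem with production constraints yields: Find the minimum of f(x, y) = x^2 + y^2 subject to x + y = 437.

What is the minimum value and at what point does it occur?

Substitute y = 437 - x into f(x,y) = x^2 + y^2:
g(x) = x^2 + (437 - x)^2 = 2x^2 - 874x + 190969
g'(x) = 4x - 874 = 0  =>  x = 437/2
y = 437 - 437/2 = 437/2
Minimum value = (437/2)^2 + (437/2)^2 = 190969/2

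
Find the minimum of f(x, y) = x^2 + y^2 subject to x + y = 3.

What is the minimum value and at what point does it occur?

Substitute y = 3 - x into f(x,y) = x^2 + y^2:
g(x) = x^2 + (3 - x)^2 = 2x^2 - 6x + 9
g'(x) = 4x - 6 = 0  =>  x = 3/2
y = 3 - 3/2 = 3/2
Minimum value = (3/2)^2 + (3/2)^2 = 9/2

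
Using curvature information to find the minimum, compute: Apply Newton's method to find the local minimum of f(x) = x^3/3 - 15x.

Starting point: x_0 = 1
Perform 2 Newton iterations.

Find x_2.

f(x) = x^3/3 - 15x
f'(x) = x^2 - 15, f''(x) = 2x
Newton update: x_{n+1} = x_n - (x_n^2 - 15)/(2*x_n)
Step 1: x_0 = 1, f'=-14, f''=2, x_1 = 8
Step 2: x_1 = 8, f'=49, f''=16, x_2 = 79/16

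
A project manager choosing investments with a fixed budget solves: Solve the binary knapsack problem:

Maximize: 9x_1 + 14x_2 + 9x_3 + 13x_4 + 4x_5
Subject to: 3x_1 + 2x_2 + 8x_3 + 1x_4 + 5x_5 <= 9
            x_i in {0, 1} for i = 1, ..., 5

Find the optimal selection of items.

Items: item 1 (v=9, w=3), item 2 (v=14, w=2), item 3 (v=9, w=8), item 4 (v=13, w=1), item 5 (v=4, w=5)
Capacity: 9
Checking all 32 subsets (w = total weight, v = total value):
  {}: w = 0, v = 0
  {1}: w = 3, v = 9
  {2}: w = 2, v = 14
  {3}: w = 8, v = 9
  {4}: w = 1, v = 13
  {5}: w = 5, v = 4
  {1, 2}: w = 5, v = 23
  {1, 3}: w = 11 > 9, infeasible
  {1, 4}: w = 4, v = 22
  {1, 5}: w = 8, v = 13
  {2, 3}: w = 10 > 9, infeasible
  {2, 4}: w = 3, v = 27
  {2, 5}: w = 7, v = 18
  {3, 4}: w = 9, v = 22
  {3, 5}: w = 13 > 9, infeasible
  {4, 5}: w = 6, v = 17
  {1, 2, 3}: w = 13 > 9, infeasible
  {1, 2, 4}: w = 6, v = 36
  {1, 2, 5}: w = 10 > 9, infeasible
  {1, 3, 4}: w = 12 > 9, infeasible
  {1, 3, 5}: w = 16 > 9, infeasible
  {1, 4, 5}: w = 9, v = 26
  {2, 3, 4}: w = 11 > 9, infeasible
  {2, 3, 5}: w = 15 > 9, infeasible
  {2, 4, 5}: w = 8, v = 31
  {3, 4, 5}: w = 14 > 9, infeasible
  {1, 2, 3, 4}: w = 14 > 9, infeasible
  {1, 2, 3, 5}: w = 18 > 9, infeasible
  {1, 2, 4, 5}: w = 11 > 9, infeasible
  {1, 3, 4, 5}: w = 17 > 9, infeasible
  {2, 3, 4, 5}: w = 16 > 9, infeasible
  {1, 2, 3, 4, 5}: w = 19 > 9, infeasible
Best feasible subset: items [1, 2, 4]
Total weight: 6 <= 9, total value: 36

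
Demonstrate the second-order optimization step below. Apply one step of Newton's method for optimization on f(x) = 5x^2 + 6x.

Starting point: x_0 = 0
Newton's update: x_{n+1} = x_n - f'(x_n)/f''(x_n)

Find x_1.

f(x) = 5x^2 + 6x
f'(x) = 10x + (6), f''(x) = 10
Newton step: x_1 = x_0 - f'(x_0)/f''(x_0)
f'(0) = 6
x_1 = 0 - 6/10 = -3/5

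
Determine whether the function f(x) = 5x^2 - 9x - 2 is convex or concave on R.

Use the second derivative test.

f(x) = 5x^2 - 9x - 2
f'(x) = 10x - 9
f''(x) = 10
Since f''(x) = 10 > 0 for all x, f is convex on R.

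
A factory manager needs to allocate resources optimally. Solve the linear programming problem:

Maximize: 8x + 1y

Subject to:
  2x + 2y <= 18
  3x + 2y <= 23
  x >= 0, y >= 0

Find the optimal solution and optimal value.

Feasible vertices: (0, 0), (0, 9), (5, 4), (23/3, 0)
Objective 8x + 1y at each:
  (0, 0): 0
  (0, 9): 9
  (5, 4): 44
  (23/3, 0): 184/3
Maximum is 184/3 at (23/3, 0).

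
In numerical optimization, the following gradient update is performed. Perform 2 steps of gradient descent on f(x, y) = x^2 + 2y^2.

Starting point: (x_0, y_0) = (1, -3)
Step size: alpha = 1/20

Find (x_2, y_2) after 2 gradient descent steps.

f(x,y) = x^2 + 2y^2
grad_x = 2x + 0y, grad_y = 4y + 0x
Step 1: grad = (2, -12), (9/10, -12/5)
Step 2: grad = (9/5, -48/5), (81/100, -48/25)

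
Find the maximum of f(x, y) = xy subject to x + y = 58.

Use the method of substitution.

Substitute y = 58 - x into f(x,y) = xy:
g(x) = x(58 - x) = 58x - x^2
g'(x) = 58 - 2x = 0  =>  x = 29
y = 58 - 29 = 29
Maximum value = 29 * 29 = 841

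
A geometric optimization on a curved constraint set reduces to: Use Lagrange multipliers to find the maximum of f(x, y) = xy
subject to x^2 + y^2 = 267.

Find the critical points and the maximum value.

Lagrange conditions: y = 2*lambda*x and x = 2*lambda*y
If x = 0 then y = 0, violating the constraint, so x, y != 0.
Dividing: y/x = x/y => x^2 = y^2 => y = x or y = -x
Constraint: 2x^2 = 267 => x^2 = 267/2 => x = +/-sqrt(267/2)
Critical points: (sqrt(267/2), sqrt(267/2)), (-sqrt(267/2), -sqrt(267/2)), (sqrt(267/2), -sqrt(267/2)), (-sqrt(267/2), sqrt(267/2))
  y = x:  xy = x^2 = 267/2  at (sqrt(267/2), sqrt(267/2)) and (-sqrt(267/2), -sqrt(267/2))
  y = -x: xy = -x^2 = -267/2 at (sqrt(267/2), -sqrt(267/2)) and (-sqrt(267/2), sqrt(267/2))
Maximum xy = 267/2 at (sqrt(267/2), sqrt(267/2)) and (-sqrt(267/2), -sqrt(267/2))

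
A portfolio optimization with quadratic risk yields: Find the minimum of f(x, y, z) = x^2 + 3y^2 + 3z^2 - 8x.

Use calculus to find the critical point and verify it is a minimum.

f(x,y,z) = x^2 + 3y^2 + 3z^2 - 8x
df/dx = 2x + (-8) = 0 => x = 4
df/dy = 6y + (0) = 0 => y = 0
df/dz = 6z + (0) = 0 => z = 0
f(4,0,0) = 1*(4)^2 + 3*(0)^2 + 3*(0)^2 + -8*(4) = -16
Hessian is diagonal with entries 2, 6, 6 > 0, confirmed minimum.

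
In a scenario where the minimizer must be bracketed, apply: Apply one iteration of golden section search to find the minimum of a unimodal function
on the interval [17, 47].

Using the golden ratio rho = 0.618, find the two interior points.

Golden section search on [17, 47].
Golden ratio rho = 0.618 (approx).
Interior points:
  x_1 = 17 + (1-0.618)*30 = 28.4600
  x_2 = 17 + 0.618*30 = 35.5400
Compare f(x_1) and f(x_2) to determine which subinterval to keep.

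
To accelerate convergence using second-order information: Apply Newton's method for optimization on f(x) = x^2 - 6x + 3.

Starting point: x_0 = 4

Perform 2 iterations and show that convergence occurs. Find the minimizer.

f(x) = x^2 - 6x + 3, f'(x) = 2x + (-6), f''(x) = 2
Step 1: f'(4) = 2, x_1 = 4 - 2/2 = 3
Step 2: f'(3) = 0, x_2 = 3 (converged)
Newton's method converges in 1 step for quadratics.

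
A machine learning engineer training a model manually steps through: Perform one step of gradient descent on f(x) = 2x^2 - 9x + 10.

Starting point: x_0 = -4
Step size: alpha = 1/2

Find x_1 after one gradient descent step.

f(x) = 2x^2 - 9x + 10
f'(x) = 4x - 9
f'(-4) = 4*-4 + (-9) = -25
x_1 = x_0 - alpha * f'(x_0) = -4 - 1/2 * -25 = 17/2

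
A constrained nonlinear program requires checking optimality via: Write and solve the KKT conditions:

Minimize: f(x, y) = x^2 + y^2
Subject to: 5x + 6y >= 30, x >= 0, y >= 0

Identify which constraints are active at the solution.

KKT conditions for min x^2 + y^2 s.t. 5x + 6y >= 30, x >= 0, y >= 0:
Stationarity: 2x = mu*5 + mu_x, 2y = mu*6 + mu_y, with mu, mu_x, mu_y >= 0
Complementary slackness: mu*(5x + 6y - 30) = 0, mu_x*x = 0, mu_y*y = 0
(0, 0) is infeasible (5*0 + 6*0 < 30), so if mu = 0 stationarity would force x = mu_x/2 >= 0, y = mu_y/2 >= 0 with mu_x*x = mu_y*y = 0, i.e. x = y = 0: contradiction. Hence mu > 0 and 5x + 6y = 30 is active.
Try x > 0, y > 0 (so mu_x = mu_y = 0): x = 5*mu/2, y = 6*mu/2
Substitute: 5*(5*mu/2) + 6*(6*mu/2) = 30
  mu*61/2 = 30 => mu = 60/61
x* = 150/61 > 0, y* = 180/61 > 0, consistent with mu_x = mu_y = 0.
f is convex and the constraints are linear, so this KKT point is the global minimum.
f* = 900/61
Active constraints: 5x + 6y >= 30 (holds with equality, mu = 60/61 > 0); x >= 0 and y >= 0 are inactive (mu_x = mu_y = 0).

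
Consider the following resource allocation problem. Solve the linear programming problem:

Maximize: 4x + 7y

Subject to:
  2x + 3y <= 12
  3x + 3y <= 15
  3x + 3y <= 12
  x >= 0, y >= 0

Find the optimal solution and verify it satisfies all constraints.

Feasible vertices: (0, 0), (0, 4), (4, 0)
Objective 4x + 7y at each vertex:
  (0, 0): 0
  (0, 4): 28
  (4, 0): 16
Maximum is 28 at (0, 4).
Verify constraints at (x, y) = (0, 4):
  2*0 + 3*4 = 12 <= 12 (active)
  3*0 + 3*4 = 12 <= 15
  3*0 + 3*4 = 12 <= 12 (active)
  x = 0 >= 0, y = 4 >= 0. All constraints satisfied.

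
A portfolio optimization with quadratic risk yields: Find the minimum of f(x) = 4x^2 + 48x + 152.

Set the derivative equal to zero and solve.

f(x) = 4x^2 + 48x + 152
f'(x) = 8x + (48) = 0
x = -48/8 = -6
f(-6) = 8
Since f''(x) = 8 > 0, this is a minimum.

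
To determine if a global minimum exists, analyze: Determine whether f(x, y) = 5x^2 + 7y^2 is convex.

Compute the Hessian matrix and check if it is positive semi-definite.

f(x,y) = 5x^2 + 7y^2
Hessian H = [[10, 0], [0, 14]]
trace(H) = 24, det(H) = 140
Eigenvalues: (24 +/- sqrt(16)) / 2 = 14, 10
Since both eigenvalues > 0, f is convex.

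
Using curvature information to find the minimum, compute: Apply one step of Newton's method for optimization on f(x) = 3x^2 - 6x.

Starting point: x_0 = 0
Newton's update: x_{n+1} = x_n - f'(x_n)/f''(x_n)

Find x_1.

f(x) = 3x^2 - 6x
f'(x) = 6x + (-6), f''(x) = 6
Newton step: x_1 = x_0 - f'(x_0)/f''(x_0)
f'(0) = -6
x_1 = 0 - -6/6 = 1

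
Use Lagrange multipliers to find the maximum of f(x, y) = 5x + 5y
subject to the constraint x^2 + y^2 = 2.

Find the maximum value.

Set up Lagrange conditions: grad f = lambda * grad g
  5 = 2*lambda*x
  5 = 2*lambda*y
From these: x/y = 5/5, so x = 5t, y = 5t for some t.
Substitute into constraint: (5t)^2 + (5t)^2 = 2
  t^2 * 50 = 2
  t = sqrt(2/50)
Maximum = 5*x + 5*y = (5^2 + 5^2)*t = 50 * sqrt(2/50) = 10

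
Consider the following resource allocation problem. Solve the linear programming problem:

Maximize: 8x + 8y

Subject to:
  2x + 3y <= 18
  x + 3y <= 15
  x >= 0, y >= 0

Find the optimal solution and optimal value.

Feasible vertices: (0, 0), (0, 5), (3, 4), (9, 0)
Objective 8x + 8y at each:
  (0, 0): 0
  (0, 5): 40
  (3, 4): 56
  (9, 0): 72
Maximum is 72 at (9, 0).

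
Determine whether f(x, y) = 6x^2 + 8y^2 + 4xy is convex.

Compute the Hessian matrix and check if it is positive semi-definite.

f(x,y) = 6x^2 + 8y^2 + 4xy
Hessian H = [[12, 4], [4, 16]]
trace(H) = 28, det(H) = 176
Eigenvalues: (28 +/- sqrt(80)) / 2 = 18.47, 9.528
Since both eigenvalues > 0, f is convex.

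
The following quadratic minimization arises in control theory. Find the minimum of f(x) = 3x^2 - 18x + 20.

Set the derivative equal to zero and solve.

f(x) = 3x^2 - 18x + 20
f'(x) = 6x + (-18) = 0
x = 18/6 = 3
f(3) = -7
Since f''(x) = 6 > 0, this is a minimum.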